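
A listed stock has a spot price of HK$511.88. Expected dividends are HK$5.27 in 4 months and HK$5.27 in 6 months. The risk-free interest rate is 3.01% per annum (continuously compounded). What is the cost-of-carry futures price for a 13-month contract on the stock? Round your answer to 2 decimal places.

HK$518.09

PV(dividends) I = 5.27·e^(−0.0301·4/12) + 5.27·e^(−0.0301·6/12)
I = 5.2174 + 5.1913 = 10.4087
F = (S − I)·e^(rT) = (511.88 − 10.4087) · e^(0.0301·13/12)
= 501.4713 · e^0.032608 = 501.4713 × 1.033145 = HK$518.09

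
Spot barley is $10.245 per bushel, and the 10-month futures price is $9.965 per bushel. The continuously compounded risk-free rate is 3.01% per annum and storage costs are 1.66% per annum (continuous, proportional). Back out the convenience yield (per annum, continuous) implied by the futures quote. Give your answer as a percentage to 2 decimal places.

8.00%

F = S·e^((r+u−y)T) ⇒ (r+u−y) = ln(F/S)/T
ln(9.965/10.245) = -0.027711; /T ⇒ -0.033253
y = r + u − ln(F/S)/T = 0.0301 + 0.0166 + 0.033253 = 0.079953
y = 8.00%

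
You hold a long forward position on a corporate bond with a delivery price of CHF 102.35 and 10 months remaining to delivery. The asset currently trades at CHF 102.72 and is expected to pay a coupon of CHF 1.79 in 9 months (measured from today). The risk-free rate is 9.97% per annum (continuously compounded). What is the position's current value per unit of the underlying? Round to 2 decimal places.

PV(remaining coupons) I = 1.79·e^(−0.0997·9/12) = 1.6610
Current forward F = (S − I)·e^(rT) = (102.72 − 1.6610)·e^(0.0997·10/12) = 101.0590 × 1.086632 = 109.8139
Value (long) = (F − K)·e^(−rT) = (109.8139 − 102.35) × 0.920274 = 6.8688
Value = CHF 6.87

CHF 6.87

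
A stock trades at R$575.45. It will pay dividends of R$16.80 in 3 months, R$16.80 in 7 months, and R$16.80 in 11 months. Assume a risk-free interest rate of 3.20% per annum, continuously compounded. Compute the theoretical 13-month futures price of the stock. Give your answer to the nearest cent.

PV(dividends) I = 16.80·e^(−0.0320·3/12) + 16.80·e^(−0.0320·7/12) + 16.80·e^(−0.0320·11/12)
I = 16.6661 + 16.4893 + 16.3144 = 49.4698
F = (S − I)·e^(rT) = (575.45 − 49.4698) · e^(0.0320·13/12)
= 525.9802 · e^0.034667 = 525.9802 × 1.035275 = R$544.53

R$544.53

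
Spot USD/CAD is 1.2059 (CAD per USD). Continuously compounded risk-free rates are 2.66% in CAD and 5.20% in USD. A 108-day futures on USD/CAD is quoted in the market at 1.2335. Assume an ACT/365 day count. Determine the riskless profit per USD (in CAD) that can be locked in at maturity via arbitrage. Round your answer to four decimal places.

Fair futures: F* = S·e^(carry·T), with carry = (r_CAD − r_USD) = 0.0266 − 0.0520 = -0.0254
F* = 1.2059 · e^(-0.0254 × 108/365) = 1.2059 · e^-0.007516 = 1.2059 × 0.992512 = 1.1969
Market 1.2335 > fair 1.1969: forward overpriced → cash-and-carry (buy spot, short the forward).
At maturity, profit = |F_mkt − F*| = |1.2335 − 1.1969| = 0.0366 per USD (in CAD)

0.0366 per USD (in CAD)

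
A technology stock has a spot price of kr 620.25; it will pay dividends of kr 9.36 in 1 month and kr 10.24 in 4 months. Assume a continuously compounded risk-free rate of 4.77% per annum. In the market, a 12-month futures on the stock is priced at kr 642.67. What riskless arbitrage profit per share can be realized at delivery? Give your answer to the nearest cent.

kr 12.47 per share

PV(dividends) I = 9.36·e^(−0.0477·1/12) + 10.24·e^(−0.0477·4/12) = 19.4013
Fair futures F* = (S − I)·e^(rT) = (620.25 − 19.4013)·e^0.047700 = 600.8487 × 1.048856 = 630.2038
Market kr 642.67 > fair 630.2038: forward overpriced → cash-and-carry (borrow at r, buy the stock and collect the dividends, short the forward).
Profit at T = |F_mkt − F*| = |642.67 − 630.2038| = kr 12.47 per share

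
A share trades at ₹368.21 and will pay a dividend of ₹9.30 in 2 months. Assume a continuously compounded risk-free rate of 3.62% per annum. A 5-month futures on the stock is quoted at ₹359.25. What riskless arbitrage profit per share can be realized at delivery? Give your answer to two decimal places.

₹5.17 per share

PV(dividends) I = 9.30·e^(−0.0362·2/12) = 9.2441
Fair futures F* = (S − I)·e^(rT) = (368.21 − 9.2441)·e^0.015083 = 358.9659 × 1.015197 = 364.4211
Market ₹359.25 < fair 364.4211: forward underpriced → reverse cash-and-carry (short the stock, invest proceeds at r, pay the dividends, go long the forward).
Profit at T = |F_mkt − F*| = |359.25 − 364.4211| = ₹5.17 per share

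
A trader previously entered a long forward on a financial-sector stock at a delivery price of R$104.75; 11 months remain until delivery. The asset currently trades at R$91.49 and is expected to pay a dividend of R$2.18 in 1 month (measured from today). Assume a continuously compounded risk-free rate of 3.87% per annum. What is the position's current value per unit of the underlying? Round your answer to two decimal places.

-R$11.78

PV(remaining dividends) I = 2.18·e^(−0.0387·1/12) = 2.1730
Current forward F = (S − I)·e^(rT) = (91.49 − 2.1730)·e^(0.0387·11/12) = 89.3170 × 1.036112 = 92.5424
Value (long) = (F − K)·e^(−rT) = (92.5424 − 104.75) × 0.965147 = -11.7821
Value = -R$11.78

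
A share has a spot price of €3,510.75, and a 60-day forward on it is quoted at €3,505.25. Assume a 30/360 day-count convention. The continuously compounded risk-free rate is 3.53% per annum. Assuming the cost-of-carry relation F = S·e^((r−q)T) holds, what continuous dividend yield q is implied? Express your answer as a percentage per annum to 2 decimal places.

4.47%

From F = S·e^((r−q)T): (r − q) = ln(F/S)/T
ln(3505.25/3510.75) = ln(0.998433) = -0.001568
(r − q) = -0.001568 / (60/360) = -0.009408
q = r − ln(F/S)/T = 0.0353 + 0.009408 = 0.044708
q = 4.47%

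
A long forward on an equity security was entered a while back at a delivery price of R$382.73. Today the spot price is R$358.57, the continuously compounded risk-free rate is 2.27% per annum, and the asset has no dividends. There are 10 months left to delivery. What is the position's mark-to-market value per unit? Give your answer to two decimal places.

Current fair forward for the remaining 10 months: F = S·e^(r·T), r = 0.0227
F = 358.57 · e^(0.0227 × 10/12) = 358.57 × 1.019097 = 365.4176
Value of long forward = (F − K)·e^(−rT) = (365.4176 − 382.73) · e^(−0.0227·10/12)
= -17.3124 × 0.981261 = -16.99

-R$16.99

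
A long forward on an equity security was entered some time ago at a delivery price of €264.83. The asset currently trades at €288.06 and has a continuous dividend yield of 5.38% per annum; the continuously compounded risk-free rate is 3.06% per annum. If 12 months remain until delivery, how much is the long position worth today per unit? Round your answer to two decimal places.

€16.12

Current fair forward for the remaining 12 months: F = S·e^((r − q)·T), (r − q) = 0.0306 − 0.0538 = -0.0232
F = 288.06 · e^(-0.0232 × 12/12) = 288.06 × 0.977067 = 281.4539
Value of long forward = (F − K)·e^(−rT) = (281.4539 − 264.83) · e^(−0.0306·12/12)
= 16.6239 × 0.969863 = 16.12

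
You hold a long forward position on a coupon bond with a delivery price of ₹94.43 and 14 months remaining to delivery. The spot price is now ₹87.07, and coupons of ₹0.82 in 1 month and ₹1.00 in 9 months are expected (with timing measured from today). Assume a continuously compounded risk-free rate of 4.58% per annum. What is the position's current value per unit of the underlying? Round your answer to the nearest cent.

-₹4.23

PV(remaining coupons) I = 0.82·e^(−0.0458·1/12) + 1.00·e^(−0.0458·9/12) = 1.7831
Current forward F = (S − I)·e^(rT) = (87.07 − 1.7831)·e^(0.0458·14/12) = 85.2869 × 1.054887 = 89.9680
Value (long) = (F − K)·e^(−rT) = (89.9680 − 94.43) × 0.947969 = -4.2298
Value = -₹4.23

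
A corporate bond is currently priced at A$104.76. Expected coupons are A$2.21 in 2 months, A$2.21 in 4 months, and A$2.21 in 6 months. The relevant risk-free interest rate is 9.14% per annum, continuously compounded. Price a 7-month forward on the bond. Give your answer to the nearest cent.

A$103.71

PV(coupons) I = 2.21·e^(−0.0914·2/12) + 2.21·e^(−0.0914·4/12) + 2.21·e^(−0.0914·6/12)
I = 2.1766 + 2.1437 + 2.1113 = 6.4316
F = (S − I)·e^(rT) = (104.76 − 6.4316) · e^(0.0914·7/12)
= 98.3284 · e^0.053317 = 98.3284 × 1.054764 = A$103.71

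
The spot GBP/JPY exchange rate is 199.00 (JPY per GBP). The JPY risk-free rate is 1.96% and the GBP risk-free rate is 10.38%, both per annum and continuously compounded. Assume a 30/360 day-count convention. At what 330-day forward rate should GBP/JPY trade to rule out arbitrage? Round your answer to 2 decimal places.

184.22

F = S·e^((r_JPY − r_GBP)T) = 199.00 · e^((0.0196 − 0.1038) × 330/360)
= 199.00 · e^-0.077183 = 199.00 × 0.925720
F = 184.22 JPY per GBP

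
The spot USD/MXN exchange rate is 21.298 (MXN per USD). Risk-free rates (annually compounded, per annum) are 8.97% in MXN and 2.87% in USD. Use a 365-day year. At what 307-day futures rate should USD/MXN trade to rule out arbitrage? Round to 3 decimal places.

22.355

By covered interest parity, F = S · (1+r_MXN)^T / (1+r_USD)^T
= 21.298 × 1.074926 / 1.024085 = 21.298 × 1.049645
F = 22.355 MXN per USD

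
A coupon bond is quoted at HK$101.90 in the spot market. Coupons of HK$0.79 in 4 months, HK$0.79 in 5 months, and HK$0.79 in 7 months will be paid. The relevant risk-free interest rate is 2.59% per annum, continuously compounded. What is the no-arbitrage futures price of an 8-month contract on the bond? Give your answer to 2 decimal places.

HK$101.29

PV(coupons) I = 0.79·e^(−0.0259·4/12) + 0.79·e^(−0.0259·5/12) + 0.79·e^(−0.0259·7/12)
I = 0.7832 + 0.7815 + 0.7782 = 2.3429
F = (S − I)·e^(rT) = (101.90 − 2.3429) · e^(0.0259·8/12)
= 99.5571 · e^0.017267 = 99.5571 × 1.017417 = HK$101.29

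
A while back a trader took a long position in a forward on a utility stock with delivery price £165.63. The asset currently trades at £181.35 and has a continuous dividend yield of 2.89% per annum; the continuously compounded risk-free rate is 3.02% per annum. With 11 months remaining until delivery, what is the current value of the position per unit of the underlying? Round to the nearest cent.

Current fair forward for the remaining 11 months: F = S·e^((r − q)·T), (r − q) = 0.0302 − 0.0289 = 0.0013
F = 181.35 · e^(0.0013 × 11/12) = 181.35 × 1.001192 = 181.5662
Value of long forward = (F − K)·e^(−rT) = (181.5662 − 165.63) · e^(−0.0302·11/12)
= 15.9362 × 0.972696 = 15.50

£15.50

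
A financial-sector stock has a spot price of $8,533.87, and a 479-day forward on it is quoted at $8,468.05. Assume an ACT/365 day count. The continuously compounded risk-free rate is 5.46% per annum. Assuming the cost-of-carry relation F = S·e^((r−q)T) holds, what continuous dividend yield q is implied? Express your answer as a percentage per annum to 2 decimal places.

6.05%

From F = S·e^((r−q)T): (r − q) = ln(F/S)/T
ln(8468.05/8533.87) = ln(0.992287) = -0.007743
(r − q) = -0.007743 / (479/365) = -0.005900
q = r − ln(F/S)/T = 0.0546 + 0.005900 = 0.060500
q = 6.05%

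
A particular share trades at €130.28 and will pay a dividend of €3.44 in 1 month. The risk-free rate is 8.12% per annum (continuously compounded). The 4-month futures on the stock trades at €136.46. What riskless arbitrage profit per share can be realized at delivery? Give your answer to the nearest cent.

€6.12 per share

PV(dividends) I = 3.44·e^(−0.0812·1/12) = 3.4168
Fair futures F* = (S − I)·e^(rT) = (130.28 − 3.4168)·e^0.027067 = 126.8632 × 1.027437 = 130.3439
Market €136.46 > fair 130.3439: forward overpriced → cash-and-carry (borrow at r, buy the stock and collect the dividends, short the forward).
Profit at T = |F_mkt − F*| = |136.46 − 130.3439| = €6.12 per share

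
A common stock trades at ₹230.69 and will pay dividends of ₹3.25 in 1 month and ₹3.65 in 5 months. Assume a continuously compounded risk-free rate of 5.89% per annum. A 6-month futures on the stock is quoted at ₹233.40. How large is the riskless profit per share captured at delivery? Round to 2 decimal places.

PV(dividends) I = 3.25·e^(−0.0589·1/12) + 3.65·e^(−0.0589·5/12) = 6.7956
Fair futures F* = (S − I)·e^(rT) = (230.69 − 6.7956)·e^0.029450 = 223.8944 × 1.029888 = 230.5862
Market ₹233.40 > fair 230.5862: forward overpriced → cash-and-carry (borrow at r, buy the stock and collect the dividends, short the forward).
Profit at T = |F_mkt − F*| = |233.40 − 230.5862| = ₹2.81 per share

₹2.81 per share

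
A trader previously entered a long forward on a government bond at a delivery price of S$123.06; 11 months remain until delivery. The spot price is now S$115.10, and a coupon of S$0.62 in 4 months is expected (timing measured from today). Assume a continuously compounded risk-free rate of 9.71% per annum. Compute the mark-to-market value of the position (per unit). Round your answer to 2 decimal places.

PV(remaining coupons) I = 0.62·e^(−0.0971·4/12) = 0.6003
Current forward F = (S − I)·e^(rT) = (115.10 − 0.6003)·e^(0.0971·11/12) = 114.4997 × 1.093090 = 125.1585
Value (long) = (F − K)·e^(−rT) = (125.1585 − 123.06) × 0.914838 = 1.9198
Value = S$1.92

S$1.92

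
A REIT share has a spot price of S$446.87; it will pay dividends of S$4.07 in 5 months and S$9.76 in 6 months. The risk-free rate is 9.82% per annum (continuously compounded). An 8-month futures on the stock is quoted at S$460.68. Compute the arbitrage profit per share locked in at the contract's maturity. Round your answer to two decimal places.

S$2.33 per share

PV(dividends) I = 4.07·e^(−0.0982·5/12) + 9.76·e^(−0.0982·6/12) = 13.1992
Fair futures F* = (S − I)·e^(rT) = (446.87 − 13.1992)·e^0.065467 = 433.6708 × 1.067658 = 463.0121
Market S$460.68 < fair 463.0121: forward underpriced → reverse cash-and-carry (short the stock, invest proceeds at r, pay the dividends, go long the forward).
Profit at T = |F_mkt − F*| = |460.68 − 463.0121| = S$2.33 per share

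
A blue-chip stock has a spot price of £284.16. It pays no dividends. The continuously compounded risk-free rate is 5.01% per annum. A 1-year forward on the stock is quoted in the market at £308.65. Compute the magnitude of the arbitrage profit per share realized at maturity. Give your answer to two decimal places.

£9.89 per share

Fair forward: F* = S·e^(carry·T), with carry = r = 0.0501
F* = 284.16 · e^(0.0501 × 1) = 284.16 · e^0.050100 = 284.16 × 1.051376 = £298.7590
Market £308.65 > fair £298.7590: forward overpriced → cash-and-carry (buy spot, short the forward).
At maturity, profit = |F_mkt − F*| = |308.65 − 298.7590| = £9.89 per share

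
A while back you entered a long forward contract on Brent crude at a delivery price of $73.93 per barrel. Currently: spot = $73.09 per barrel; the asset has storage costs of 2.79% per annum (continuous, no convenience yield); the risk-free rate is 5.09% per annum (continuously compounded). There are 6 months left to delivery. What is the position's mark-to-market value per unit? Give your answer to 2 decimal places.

Current fair forward for the remaining 6 months: F = S·e^((r + u)·T), (r + u) = 0.0509 + 0.0279 = 0.0788
F = 73.09 · e^(0.0788 × 6/12) = 73.09 × 1.040186 = 76.0272
Value of long forward = (F − K)·e^(−rT) = (76.0272 − 73.93) · e^(−0.0509·6/12)
= 2.0972 × 0.974871 = 2.04

$2.04 per barrel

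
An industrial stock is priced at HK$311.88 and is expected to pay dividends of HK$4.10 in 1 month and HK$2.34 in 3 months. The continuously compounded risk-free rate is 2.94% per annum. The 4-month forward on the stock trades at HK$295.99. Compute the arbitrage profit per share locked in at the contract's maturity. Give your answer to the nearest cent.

HK$12.49 per share

PV(dividends) I = 4.10·e^(−0.0294·1/12) + 2.34·e^(−0.0294·3/12) = 6.4128
Fair forward F* = (S − I)·e^(rT) = (311.88 − 6.4128)·e^0.009800 = 305.4672 × 1.009848 = 308.4754
Market HK$295.99 < fair 308.4754: forward underpriced → reverse cash-and-carry (short the stock, invest proceeds at r, pay the dividends, go long the forward).
Profit at T = |F_mkt − F*| = |295.99 − 308.4754| = HK$12.49 per share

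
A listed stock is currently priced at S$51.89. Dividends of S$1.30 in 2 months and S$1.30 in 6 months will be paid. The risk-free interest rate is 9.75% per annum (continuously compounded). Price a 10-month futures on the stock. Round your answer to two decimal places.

PV(dividends) I = 1.30·e^(−0.0975·2/12) + 1.30·e^(−0.0975·6/12)
I = 1.2790 + 1.2381 = 2.5171
F = (S − I)·e^(rT) = (51.89 − 2.5171) · e^(0.0975·10/12)
= 49.3729 · e^0.081250 = 49.3729 × 1.084642 = S$53.55

S$53.55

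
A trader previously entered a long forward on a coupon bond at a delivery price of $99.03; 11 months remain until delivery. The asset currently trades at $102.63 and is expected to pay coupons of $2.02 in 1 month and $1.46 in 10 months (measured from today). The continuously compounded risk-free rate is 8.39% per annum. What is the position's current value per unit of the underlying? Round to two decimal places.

PV(remaining coupons) I = 2.02·e^(−0.0839·1/12) + 1.46·e^(−0.0839·10/12) = 3.3673
Current forward F = (S − I)·e^(rT) = (102.63 − 3.3673)·e^(0.0839·11/12) = 99.2627 × 1.079943 = 107.1981
Value (long) = (F − K)·e^(−rT) = (107.1981 − 99.03) × 0.925975 = 7.5635
Value = $7.56

$7.56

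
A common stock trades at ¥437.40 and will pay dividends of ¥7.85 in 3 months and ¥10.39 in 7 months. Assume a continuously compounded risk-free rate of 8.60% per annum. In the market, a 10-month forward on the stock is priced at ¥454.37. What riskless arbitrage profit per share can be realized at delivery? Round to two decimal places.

¥3.34 per share

PV(dividends) I = 7.85·e^(−0.0860·3/12) + 10.39·e^(−0.0860·7/12) = 17.5647
Fair forward F* = (S − I)·e^(rT) = (437.40 − 17.5647)·e^0.071667 = 419.8353 × 1.074298 = 451.0282
Market ¥454.37 > fair 451.0282: forward overpriced → cash-and-carry (borrow at r, buy the stock and collect the dividends, short the forward).
Profit at T = |F_mkt − F*| = |454.37 − 451.0282| = ¥3.34 per share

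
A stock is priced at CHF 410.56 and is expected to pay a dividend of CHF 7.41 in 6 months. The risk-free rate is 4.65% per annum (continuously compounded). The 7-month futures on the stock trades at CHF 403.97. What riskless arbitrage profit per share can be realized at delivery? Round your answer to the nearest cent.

PV(dividends) I = 7.41·e^(−0.0465·6/12) = 7.2397
Fair futures F* = (S − I)·e^(rT) = (410.56 − 7.2397)·e^0.027125 = 403.3203 × 1.027496 = 414.4100
Market CHF 403.97 < fair 414.4100: forward underpriced → reverse cash-and-carry (short the stock, invest proceeds at r, pay the dividends, go long the forward).
Profit at T = |F_mkt − F*| = |403.97 − 414.4100| = CHF 10.44 per share

CHF 10.44 per share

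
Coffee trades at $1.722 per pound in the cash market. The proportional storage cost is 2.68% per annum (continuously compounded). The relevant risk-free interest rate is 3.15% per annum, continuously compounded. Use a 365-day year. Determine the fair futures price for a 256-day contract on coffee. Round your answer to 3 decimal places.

Net carry = r + u − y = 0.0315 + 0.0268 − 0.0000 = 0.0583
F = S·e^((r+u−y)T) = 1.722 · e^(0.0583 × 256/365) = 1.722 · e^0.040890
= 1.722 × 1.041738 = $1.794 per pound

$1.794 per pound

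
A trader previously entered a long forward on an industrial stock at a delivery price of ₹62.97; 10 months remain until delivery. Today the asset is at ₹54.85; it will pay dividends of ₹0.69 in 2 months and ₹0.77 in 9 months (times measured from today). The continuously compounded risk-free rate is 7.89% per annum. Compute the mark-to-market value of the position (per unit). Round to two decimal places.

PV(remaining dividends) I = 0.69·e^(−0.0789·2/12) + 0.77·e^(−0.0789·9/12) = 1.4067
Current forward F = (S − I)·e^(rT) = (54.85 − 1.4067)·e^(0.0789·10/12) = 53.4433 × 1.067960 = 57.0753
Value (long) = (F − K)·e^(−rT) = (57.0753 − 62.97) × 0.936365 = -5.5196
Value = -₹5.52

-₹5.52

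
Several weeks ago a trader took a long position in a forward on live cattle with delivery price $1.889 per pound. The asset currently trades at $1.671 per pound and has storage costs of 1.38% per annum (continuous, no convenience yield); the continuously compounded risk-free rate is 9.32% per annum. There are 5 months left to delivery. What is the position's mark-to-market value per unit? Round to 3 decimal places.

Current fair forward for the remaining 5 months: F = S·e^((r + u)·T), (r + u) = 0.0932 + 0.0138 = 0.1070
F = 1.671 · e^(0.1070 × 5/12) = 1.671 × 1.045592 = 1.7472
Value of long forward = (F − K)·e^(−rT) = (1.7472 − 1.889) · e^(−0.0932·5/12)
= -0.1418 × 0.961911 = -0.136

-$0.136 per pound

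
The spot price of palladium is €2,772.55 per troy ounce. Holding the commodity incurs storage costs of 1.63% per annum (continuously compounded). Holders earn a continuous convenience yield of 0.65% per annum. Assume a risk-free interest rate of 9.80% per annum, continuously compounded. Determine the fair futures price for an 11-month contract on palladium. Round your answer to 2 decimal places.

€3,060.52 per troy ounce

Net carry = r + u − y = 0.0980 + 0.0163 − 0.0065 = 0.1078
F = S·e^((r+u−y)T) = 2772.55 · e^(0.1078 × 11/12) = 2772.55 · e^0.09881667
= 2772.55 × 1.10386391 = €3,060.52 per troy ounce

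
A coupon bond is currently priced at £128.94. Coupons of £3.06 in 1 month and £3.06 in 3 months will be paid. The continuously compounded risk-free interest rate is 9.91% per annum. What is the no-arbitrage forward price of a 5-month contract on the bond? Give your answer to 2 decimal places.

£128.10

PV(coupons) I = 3.06·e^(−0.0991·1/12) + 3.06·e^(−0.0991·3/12)
I = 3.0348 + 2.9851 = 6.0199
F = (S − I)·e^(rT) = (128.94 − 6.0199) · e^(0.0991·5/12)
= 122.9201 · e^0.041292 = 122.9201 × 1.042156 = £128.10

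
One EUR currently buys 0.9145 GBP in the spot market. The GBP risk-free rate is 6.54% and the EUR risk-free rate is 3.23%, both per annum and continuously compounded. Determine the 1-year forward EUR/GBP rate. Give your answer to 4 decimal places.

0.9453

F = S·e^((r_GBP − r_EUR)T) = 0.9145 · e^((0.0654 − 0.0323) × 1)
= 0.9145 · e^0.033100 = 0.9145 × 1.033654
F = 0.9453 GBP per EUR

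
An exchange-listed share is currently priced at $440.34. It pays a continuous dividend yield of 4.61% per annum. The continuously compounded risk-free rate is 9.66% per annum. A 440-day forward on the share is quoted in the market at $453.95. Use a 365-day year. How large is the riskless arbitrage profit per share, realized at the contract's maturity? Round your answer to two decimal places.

Fair forward: F* = S·e^(carry·T), with carry = (r − q) = 0.0966 − 0.0461 = 0.0505
F* = 440.34 · e^(0.0505 × 440/365) = 440.34 · e^0.060877 = 440.34 × 1.062768 = $467.9793
Market $453.95 < fair $467.9793: forward underpriced → reverse cash-and-carry (short spot, go long the forward).
At maturity, profit = |F_mkt − F*| = |453.95 − 467.9793| = $14.03 per share

$14.03 per share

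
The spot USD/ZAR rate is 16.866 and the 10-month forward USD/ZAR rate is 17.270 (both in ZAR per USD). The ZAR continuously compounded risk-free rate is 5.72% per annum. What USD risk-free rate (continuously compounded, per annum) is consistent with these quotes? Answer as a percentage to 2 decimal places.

2.88%

F = S·e^((r_ZAR − r_USD)T) ⇒ r_USD = r_ZAR − ln(F/S)/T
ln(17.270/16.866) = 0.023671; /(10/12) = 0.028405
r_USD = 0.0572 − 0.028405 = 0.028795
r_USD = 2.88%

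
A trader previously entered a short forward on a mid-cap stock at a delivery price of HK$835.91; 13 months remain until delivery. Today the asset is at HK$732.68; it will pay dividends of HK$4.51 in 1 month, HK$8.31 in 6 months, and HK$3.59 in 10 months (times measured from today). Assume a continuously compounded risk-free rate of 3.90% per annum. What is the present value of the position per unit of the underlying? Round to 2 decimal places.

HK$84.77

PV(remaining dividends) I = 4.51·e^(−0.0390·1/12) + 8.31·e^(−0.0390·6/12) + 3.59·e^(−0.0390·10/12) = 16.1201
Current forward F = (S − I)·e^(rT) = (732.68 − 16.1201)·e^(0.0390·13/12) = 716.5599 × 1.043155 = 747.4830
Value (long) = (F − K)·e^(−rT) = (747.4830 − 835.91) × 0.958630 = -84.7688
Short position value = −(long value) = HK$84.77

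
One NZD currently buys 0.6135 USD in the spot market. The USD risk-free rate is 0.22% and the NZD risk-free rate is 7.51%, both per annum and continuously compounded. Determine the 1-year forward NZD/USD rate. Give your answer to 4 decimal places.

F = S·e^((r_USD − r_NZD)T) = 0.6135 · e^((0.0022 − 0.0751) × 1)
= 0.6135 · e^-0.072900 = 0.6135 × 0.929694
F = 0.5704 USD per NZD

0.5704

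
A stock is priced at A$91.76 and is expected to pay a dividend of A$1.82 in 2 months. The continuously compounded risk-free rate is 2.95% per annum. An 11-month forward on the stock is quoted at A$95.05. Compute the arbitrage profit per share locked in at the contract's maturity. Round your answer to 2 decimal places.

PV(dividends) I = 1.82·e^(−0.0295·2/12) = 1.8111
Fair forward F* = (S − I)·e^(rT) = (91.76 − 1.8111)·e^0.027042 = 89.9489 × 1.027411 = 92.4145
Market A$95.05 > fair 92.4145: forward overpriced → cash-and-carry (borrow at r, buy the stock and collect the dividends, short the forward).
Profit at T = |F_mkt − F*| = |95.05 − 92.4145| = A$2.64 per share

A$2.64 per share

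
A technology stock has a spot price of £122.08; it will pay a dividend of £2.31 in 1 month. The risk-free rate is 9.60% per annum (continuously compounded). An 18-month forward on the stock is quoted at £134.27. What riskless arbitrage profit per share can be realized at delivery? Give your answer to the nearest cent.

£4.07 per share

PV(dividends) I = 2.31·e^(−0.0960·1/12) = 2.2916
Fair forward F* = (S − I)·e^(rT) = (122.08 − 2.2916)·e^0.144000 = 119.7884 × 1.154884 = 138.3417
Market £134.27 < fair 138.3417: forward underpriced → reverse cash-and-carry (short the stock, invest proceeds at r, pay the dividends, go long the forward).
Profit at T = |F_mkt − F*| = |134.27 − 138.3417| = £4.07 per share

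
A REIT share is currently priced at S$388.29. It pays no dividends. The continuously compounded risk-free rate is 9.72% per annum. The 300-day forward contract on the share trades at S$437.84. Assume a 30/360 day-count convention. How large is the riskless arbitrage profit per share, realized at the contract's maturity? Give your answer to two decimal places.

S$16.79 per share

Fair forward: F* = S·e^(carry·T), with carry = r = 0.0972
F* = 388.29 · e^(0.0972 × 300/360) = 388.29 · e^0.081000 = 388.29 × 1.084371 = S$421.0504
Market S$437.84 > fair S$421.0504: forward overpriced → cash-and-carry (buy spot, short the forward).
At maturity, profit = |F_mkt − F*| = |437.84 − 421.0504| = S$16.79 per share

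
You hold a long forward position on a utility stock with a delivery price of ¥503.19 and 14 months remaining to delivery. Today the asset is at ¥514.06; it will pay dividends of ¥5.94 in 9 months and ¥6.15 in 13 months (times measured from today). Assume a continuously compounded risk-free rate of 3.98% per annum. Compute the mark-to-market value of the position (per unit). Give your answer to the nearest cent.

¥22.04

PV(remaining dividends) I = 5.94·e^(−0.0398·9/12) + 6.15·e^(−0.0398·13/12) = 11.6558
Current forward F = (S − I)·e^(rT) = (514.06 − 11.6558)·e^(0.0398·14/12) = 502.4042 × 1.047528 = 526.2825
Value (long) = (F − K)·e^(−rT) = (526.2825 − 503.19) × 0.954628 = 22.0447
Value = ¥22.04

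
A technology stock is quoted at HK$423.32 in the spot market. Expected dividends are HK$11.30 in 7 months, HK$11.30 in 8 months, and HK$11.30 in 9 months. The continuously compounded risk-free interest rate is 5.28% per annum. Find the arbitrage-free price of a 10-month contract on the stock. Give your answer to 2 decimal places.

HK$408.16

PV(dividends) I = 11.30·e^(−0.0528·7/12) + 11.30·e^(−0.0528·8/12) + 11.30·e^(−0.0528·9/12)
I = 10.9573 + 10.9092 + 10.8613 = 32.7278
F = (S − I)·e^(rT) = (423.32 − 32.7278) · e^(0.0528·10/12)
= 390.5922 · e^0.044000 = 390.5922 × 1.044982 = HK$408.16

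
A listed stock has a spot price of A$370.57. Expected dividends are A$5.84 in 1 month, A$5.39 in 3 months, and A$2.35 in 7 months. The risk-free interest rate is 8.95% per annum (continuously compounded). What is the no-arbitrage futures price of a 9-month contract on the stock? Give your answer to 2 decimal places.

PV(dividends) I = 5.84·e^(−0.0895·1/12) + 5.39·e^(−0.0895·3/12) + 2.35·e^(−0.0895·7/12)
I = 5.7966 + 5.2707 + 2.2305 = 13.2978
F = (S − I)·e^(rT) = (370.57 − 13.2978) · e^(0.0895·9/12)
= 357.2722 · e^0.067125 = 357.2722 × 1.069429 = A$382.08

A$382.08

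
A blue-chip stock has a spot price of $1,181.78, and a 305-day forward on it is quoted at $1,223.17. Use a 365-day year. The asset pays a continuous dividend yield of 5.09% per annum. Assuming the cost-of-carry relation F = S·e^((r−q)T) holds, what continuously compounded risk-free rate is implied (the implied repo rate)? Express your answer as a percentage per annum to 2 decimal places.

From F = S·e^((r−q)T): (r − q) = ln(F/S)/T
ln(1223.17/1181.78) = ln(1.035023) = 0.034424
(r − q) = 0.034424 / (305/365) = 0.041196
r = ln(F/S)/T + q = 0.041196 + 0.0509 = 0.092096
r = 9.21%

9.21%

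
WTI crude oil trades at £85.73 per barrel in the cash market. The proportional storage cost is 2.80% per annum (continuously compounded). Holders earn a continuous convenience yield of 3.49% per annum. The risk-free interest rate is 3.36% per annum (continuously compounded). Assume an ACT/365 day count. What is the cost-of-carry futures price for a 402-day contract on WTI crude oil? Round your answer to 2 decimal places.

Net carry = r + u − y = 0.0336 + 0.0280 − 0.0349 = 0.0267
F = S·e^((r+u−y)T) = 85.73 · e^(0.0267 × 402/365) = 85.73 · e^0.029407
= 85.73 × 1.029844 = £88.29 per barrel

£88.29 per barrel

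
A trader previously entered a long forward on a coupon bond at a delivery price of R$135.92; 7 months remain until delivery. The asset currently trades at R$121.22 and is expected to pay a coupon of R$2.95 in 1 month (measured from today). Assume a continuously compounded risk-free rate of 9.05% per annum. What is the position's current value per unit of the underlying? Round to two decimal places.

-R$10.64

PV(remaining coupons) I = 2.95·e^(−0.0905·1/12) = 2.9278
Current forward F = (S − I)·e^(rT) = (121.22 − 2.9278)·e^(0.0905·7/12) = 118.2922 × 1.054210 = 124.7048
Value (long) = (F − K)·e^(−rT) = (124.7048 − 135.92) × 0.948578 = -10.6385
Value = -R$10.64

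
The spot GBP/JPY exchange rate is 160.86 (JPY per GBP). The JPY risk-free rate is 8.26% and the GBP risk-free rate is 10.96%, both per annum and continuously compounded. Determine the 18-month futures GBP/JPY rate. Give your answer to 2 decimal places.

154.48

F = S·e^((r_JPY − r_GBP)T) = 160.86 · e^((0.0826 − 0.1096) × 18/12)
= 160.86 · e^-0.040500 = 160.86 × 0.960309
F = 154.48 JPY per GBP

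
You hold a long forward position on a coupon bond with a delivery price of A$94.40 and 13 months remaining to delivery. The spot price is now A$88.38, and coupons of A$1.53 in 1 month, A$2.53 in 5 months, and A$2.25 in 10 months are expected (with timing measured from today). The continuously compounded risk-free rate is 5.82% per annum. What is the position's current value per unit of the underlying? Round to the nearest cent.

PV(remaining coupons) I = 1.53·e^(−0.0582·1/12) + 2.53·e^(−0.0582·5/12) + 2.25·e^(−0.0582·10/12) = 6.1355
Current forward F = (S − I)·e^(rT) = (88.38 − 6.1355)·e^(0.0582·13/12) = 82.2445 × 1.065080 = 87.5970
Value (long) = (F − K)·e^(−rT) = (87.5970 − 94.40) × 0.938897 = -6.3873
Value = -A$6.39

-A$6.39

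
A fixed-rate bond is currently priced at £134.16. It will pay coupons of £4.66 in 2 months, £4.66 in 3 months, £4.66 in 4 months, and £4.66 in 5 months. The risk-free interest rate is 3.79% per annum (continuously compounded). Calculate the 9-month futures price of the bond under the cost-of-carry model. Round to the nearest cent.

PV(coupons) I = 4.66·e^(−0.0379·2/12) + 4.66·e^(−0.0379·3/12) + 4.66·e^(−0.0379·4/12) + 4.66·e^(−0.0379·5/12)
I = 4.6307 + 4.6161 + 4.6015 + 4.5870 = 18.4353
F = (S − I)·e^(rT) = (134.16 − 18.4353) · e^(0.0379·9/12)
= 115.7247 · e^0.028425 = 115.7247 × 1.028833 = £119.06

£119.06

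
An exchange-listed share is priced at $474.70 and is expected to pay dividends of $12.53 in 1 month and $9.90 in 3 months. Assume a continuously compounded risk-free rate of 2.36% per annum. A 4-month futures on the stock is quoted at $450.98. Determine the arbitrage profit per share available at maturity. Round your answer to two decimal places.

$4.95 per share

PV(dividends) I = 12.53·e^(−0.0236·1/12) + 9.90·e^(−0.0236·3/12) = 22.3471
Fair futures F* = (S − I)·e^(rT) = (474.70 − 22.3471)·e^0.007867 = 452.3529 × 1.007898 = 455.9256
Market $450.98 < fair 455.9256: forward underpriced → reverse cash-and-carry (short the stock, invest proceeds at r, pay the dividends, go long the forward).
Profit at T = |F_mkt − F*| = |450.98 − 455.9256| = $4.95 per share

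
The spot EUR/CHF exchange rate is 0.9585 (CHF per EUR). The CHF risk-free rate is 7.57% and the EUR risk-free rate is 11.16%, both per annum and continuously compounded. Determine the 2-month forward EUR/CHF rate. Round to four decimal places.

F = S·e^((r_CHF − r_EUR)T) = 0.9585 · e^((0.0757 − 0.1116) × 2/12)
= 0.9585 · e^-0.005983 = 0.9585 × 0.994035
F = 0.9528 CHF per EUR

0.9528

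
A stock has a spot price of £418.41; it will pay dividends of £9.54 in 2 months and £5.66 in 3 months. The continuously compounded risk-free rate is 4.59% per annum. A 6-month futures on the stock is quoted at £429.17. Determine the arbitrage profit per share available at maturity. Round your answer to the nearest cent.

PV(dividends) I = 9.54·e^(−0.0459·2/12) + 5.66·e^(−0.0459·3/12) = 15.0627
Fair futures F* = (S − I)·e^(rT) = (418.41 − 15.0627)·e^0.022950 = 403.3473 × 1.023215 = 412.7110
Market £429.17 > fair 412.7110: forward overpriced → cash-and-carry (borrow at r, buy the stock and collect the dividends, short the forward).
Profit at T = |F_mkt − F*| = |429.17 − 412.7110| = £16.46 per share

£16.46 per share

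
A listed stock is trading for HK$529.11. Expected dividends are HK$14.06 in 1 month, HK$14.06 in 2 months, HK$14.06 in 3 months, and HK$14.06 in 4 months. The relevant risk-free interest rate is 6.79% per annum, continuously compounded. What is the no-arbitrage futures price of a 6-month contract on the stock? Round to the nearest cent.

HK$490.02

PV(dividends) I = 14.06·e^(−0.0679·1/12) + 14.06·e^(−0.0679·2/12) + 14.06·e^(−0.0679·3/12) + 14.06·e^(−0.0679·4/12)
I = 13.9807 + 13.9018 + 13.8233 + 13.7453 = 55.4511
F = (S − I)·e^(rT) = (529.11 − 55.4511) · e^(0.0679·6/12)
= 473.6589 · e^0.033950 = 473.6589 × 1.034533 = HK$490.02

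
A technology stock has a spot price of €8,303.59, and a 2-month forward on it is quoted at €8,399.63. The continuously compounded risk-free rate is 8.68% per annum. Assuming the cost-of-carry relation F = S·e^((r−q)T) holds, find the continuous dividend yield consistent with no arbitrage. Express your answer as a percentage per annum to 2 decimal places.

From F = S·e^((r−q)T): (r − q) = ln(F/S)/T
ln(8399.63/8303.59) = ln(1.011566) = 0.011500
(r − q) = 0.011500 / (2/12) = 0.069000
q = r − ln(F/S)/T = 0.0868 − 0.069000 = 0.017800
q = 1.78%

1.78%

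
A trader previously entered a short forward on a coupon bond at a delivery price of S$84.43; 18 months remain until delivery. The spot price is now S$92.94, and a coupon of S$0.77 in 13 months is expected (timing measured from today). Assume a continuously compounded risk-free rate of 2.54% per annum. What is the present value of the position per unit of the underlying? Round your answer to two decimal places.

-S$10.92

PV(remaining coupons) I = 0.77·e^(−0.0254·13/12) = 0.7491
Current forward F = (S − I)·e^(rT) = (92.94 − 0.7491)·e^(0.0254·18/12) = 92.1909 × 1.038835 = 95.7711
Value (long) = (F − K)·e^(−rT) = (95.7711 − 84.43) × 0.962617 = 10.9171
Short position value = −(long value) = -S$10.92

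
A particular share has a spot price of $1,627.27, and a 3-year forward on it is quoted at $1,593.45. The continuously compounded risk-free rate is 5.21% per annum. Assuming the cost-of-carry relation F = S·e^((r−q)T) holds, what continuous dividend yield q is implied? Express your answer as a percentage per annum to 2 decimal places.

From F = S·e^((r−q)T): (r − q) = ln(F/S)/T
ln(1593.45/1627.27) = ln(0.979217) = -0.021002
(r − q) = -0.021002 / (3) = -0.007001
q = r − ln(F/S)/T = 0.0521 + 0.007001 = 0.059101
q = 5.91%

5.91%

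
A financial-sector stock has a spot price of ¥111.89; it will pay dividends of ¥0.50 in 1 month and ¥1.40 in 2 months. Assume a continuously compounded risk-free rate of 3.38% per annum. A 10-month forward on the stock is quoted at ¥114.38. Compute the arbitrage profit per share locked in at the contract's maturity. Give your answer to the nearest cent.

¥1.24 per share

PV(dividends) I = 0.50·e^(−0.0338·1/12) + 1.40·e^(−0.0338·2/12) = 1.8907
Fair forward F* = (S − I)·e^(rT) = (111.89 − 1.8907)·e^0.028167 = 109.9993 × 1.028567 = 113.1417
Market ¥114.38 > fair 113.1417: forward overpriced → cash-and-carry (borrow at r, buy the stock and collect the dividends, short the forward).
Profit at T = |F_mkt − F*| = |114.38 − 113.1417| = ¥1.24 per share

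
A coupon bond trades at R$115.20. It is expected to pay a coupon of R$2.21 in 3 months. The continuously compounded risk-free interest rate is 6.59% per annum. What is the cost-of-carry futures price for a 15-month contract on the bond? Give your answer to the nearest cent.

R$122.73

PV(coupons) I = 2.21·e^(−0.0659·3/12)
I = 2.1739
F = (S − I)·e^(rT) = (115.20 − 2.1739) · e^(0.0659·15/12)
= 113.0261 · e^0.082375 = 113.0261 × 1.085863 = R$122.73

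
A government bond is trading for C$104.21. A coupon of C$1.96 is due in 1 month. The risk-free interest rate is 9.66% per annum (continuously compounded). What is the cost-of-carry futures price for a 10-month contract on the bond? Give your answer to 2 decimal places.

C$110.84

PV(coupons) I = 1.96·e^(−0.0966·1/12)
I = 1.9443
F = (S − I)·e^(rT) = (104.21 − 1.9443) · e^(0.0966·10/12)
= 102.2657 · e^0.080500 = 102.2657 × 1.083829 = C$110.84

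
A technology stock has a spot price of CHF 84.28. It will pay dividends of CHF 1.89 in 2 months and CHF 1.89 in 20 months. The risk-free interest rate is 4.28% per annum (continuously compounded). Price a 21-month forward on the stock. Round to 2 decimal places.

CHF 86.92

PV(dividends) I = 1.89·e^(−0.0428·2/12) + 1.89·e^(−0.0428·20/12)
I = 1.8766 + 1.7599 = 3.6365
F = (S − I)·e^(rT) = (84.28 − 3.6365) · e^(0.0428·21/12)
= 80.6435 · e^0.074900 = 80.6435 × 1.077776 = CHF 86.92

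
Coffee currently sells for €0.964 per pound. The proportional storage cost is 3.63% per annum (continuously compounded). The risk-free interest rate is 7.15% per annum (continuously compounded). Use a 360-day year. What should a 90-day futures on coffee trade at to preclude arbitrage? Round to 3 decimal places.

Net carry = r + u − y = 0.0715 + 0.0363 − 0.0000 = 0.1078
F = S·e^((r+u−y)T) = 0.964 · e^(0.1078 × 90/360) = 0.964 · e^0.026950
= 0.964 × 1.027316 = €0.990 per pound

€0.990 per pound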